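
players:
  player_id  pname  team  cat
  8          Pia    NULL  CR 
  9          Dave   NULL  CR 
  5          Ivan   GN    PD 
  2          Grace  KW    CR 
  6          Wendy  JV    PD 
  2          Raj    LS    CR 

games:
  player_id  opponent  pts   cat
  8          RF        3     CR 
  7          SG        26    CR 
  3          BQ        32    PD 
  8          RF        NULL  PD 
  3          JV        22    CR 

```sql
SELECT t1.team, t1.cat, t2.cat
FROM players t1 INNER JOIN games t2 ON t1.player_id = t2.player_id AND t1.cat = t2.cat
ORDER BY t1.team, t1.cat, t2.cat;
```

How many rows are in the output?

1

INNER JOIN keeps only pairs where the ON condition holds.
Matching on t1.player_id = t2.player_id AND t1.cat = t2.cat.
- t1 (player_id=8, cat=CR) pairs with 1 row(s) of t2.
- t1 (player_id=9, cat=CR) has no partner → excluded.
- t1 (player_id=5, cat=PD) has no partner → excluded.
- t1 (player_id=2, cat=CR) has no partner → excluded.
- t1 (player_id=6, cat=PD) has no partner → excluded.
- t1 (player_id=2, cat=CR) has no partner → excluded.
Total: 1 rows.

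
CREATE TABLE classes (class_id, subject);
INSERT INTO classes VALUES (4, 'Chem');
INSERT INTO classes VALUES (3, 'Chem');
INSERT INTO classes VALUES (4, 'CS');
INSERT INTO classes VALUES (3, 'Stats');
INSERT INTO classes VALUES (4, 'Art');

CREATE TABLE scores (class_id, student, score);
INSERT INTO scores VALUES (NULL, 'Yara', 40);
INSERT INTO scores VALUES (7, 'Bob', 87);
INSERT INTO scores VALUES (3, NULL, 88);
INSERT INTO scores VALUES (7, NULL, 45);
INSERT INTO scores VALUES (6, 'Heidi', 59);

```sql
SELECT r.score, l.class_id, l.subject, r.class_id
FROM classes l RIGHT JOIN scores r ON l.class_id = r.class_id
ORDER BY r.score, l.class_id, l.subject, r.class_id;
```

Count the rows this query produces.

RIGHT JOIN keeps every row from `scores`; unmatched rows get NULL for `classes`'s columns.
Matching on l.class_id = r.class_id. A NULL in a compared column never satisfies the condition.
Matched pairs: 2; unmatched r rows kept: 4.
Total: 2 matched + 4 padded = 6 rows.

6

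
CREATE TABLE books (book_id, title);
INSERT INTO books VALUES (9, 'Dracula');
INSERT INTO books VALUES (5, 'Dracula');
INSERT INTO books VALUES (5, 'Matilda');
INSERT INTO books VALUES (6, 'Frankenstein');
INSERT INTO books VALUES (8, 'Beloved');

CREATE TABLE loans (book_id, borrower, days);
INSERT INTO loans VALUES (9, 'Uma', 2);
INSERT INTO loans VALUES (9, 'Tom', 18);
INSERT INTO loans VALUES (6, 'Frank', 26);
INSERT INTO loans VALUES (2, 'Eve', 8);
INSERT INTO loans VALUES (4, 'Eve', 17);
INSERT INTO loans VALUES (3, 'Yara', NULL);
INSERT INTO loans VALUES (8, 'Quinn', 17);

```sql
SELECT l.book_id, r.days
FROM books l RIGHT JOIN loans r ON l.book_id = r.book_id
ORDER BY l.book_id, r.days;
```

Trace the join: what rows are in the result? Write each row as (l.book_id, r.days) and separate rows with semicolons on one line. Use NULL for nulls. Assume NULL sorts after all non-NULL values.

RIGHT JOIN keeps every row from `loans`; unmatched rows get NULL for `books`'s columns.
Matching on l.book_id = r.book_id.
Matched pairs: 4; unmatched r rows kept: 3.

(6, 26); (8, 17); (9, 2); (9, 18); (NULL, 8); (NULL, 17); (NULL, NULL)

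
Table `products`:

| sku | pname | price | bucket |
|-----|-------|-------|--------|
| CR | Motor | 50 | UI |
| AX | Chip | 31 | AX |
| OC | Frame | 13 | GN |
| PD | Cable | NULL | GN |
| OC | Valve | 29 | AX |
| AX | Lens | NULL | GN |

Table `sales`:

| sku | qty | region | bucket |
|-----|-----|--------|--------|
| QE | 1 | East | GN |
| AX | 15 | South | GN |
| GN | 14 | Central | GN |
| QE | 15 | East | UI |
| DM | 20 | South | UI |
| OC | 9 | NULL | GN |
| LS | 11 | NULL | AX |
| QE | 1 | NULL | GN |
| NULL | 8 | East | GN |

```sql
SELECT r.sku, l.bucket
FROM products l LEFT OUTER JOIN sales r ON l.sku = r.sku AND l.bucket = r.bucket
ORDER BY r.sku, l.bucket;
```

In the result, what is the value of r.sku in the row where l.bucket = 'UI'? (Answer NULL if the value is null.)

LEFT JOIN keeps every row from `products`; unmatched rows get NULL for `sales`'s columns.
Matching on l.sku = r.sku AND l.bucket = r.bucket. A NULL in a compared column never satisfies the condition.
Matched pairs: 2; unmatched l rows kept: 4.

NULL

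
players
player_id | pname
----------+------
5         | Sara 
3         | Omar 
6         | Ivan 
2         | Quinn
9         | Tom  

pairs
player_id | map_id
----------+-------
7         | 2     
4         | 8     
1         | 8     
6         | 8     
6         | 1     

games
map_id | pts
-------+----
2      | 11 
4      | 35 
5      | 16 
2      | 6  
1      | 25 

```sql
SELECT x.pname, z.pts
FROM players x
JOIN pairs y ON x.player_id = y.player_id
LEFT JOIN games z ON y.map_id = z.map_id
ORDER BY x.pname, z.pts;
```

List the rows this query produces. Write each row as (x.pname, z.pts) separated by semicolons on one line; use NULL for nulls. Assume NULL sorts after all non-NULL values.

Step 1 — x INNER JOIN y on player_id → 2 row(s).
Then LEFT JOIN `games z` on map_id: each of those 2 rows is kept; rows whose y.map_id has no match in z get NULL for z's columns.

(Ivan, 25); (Ivan, NULL)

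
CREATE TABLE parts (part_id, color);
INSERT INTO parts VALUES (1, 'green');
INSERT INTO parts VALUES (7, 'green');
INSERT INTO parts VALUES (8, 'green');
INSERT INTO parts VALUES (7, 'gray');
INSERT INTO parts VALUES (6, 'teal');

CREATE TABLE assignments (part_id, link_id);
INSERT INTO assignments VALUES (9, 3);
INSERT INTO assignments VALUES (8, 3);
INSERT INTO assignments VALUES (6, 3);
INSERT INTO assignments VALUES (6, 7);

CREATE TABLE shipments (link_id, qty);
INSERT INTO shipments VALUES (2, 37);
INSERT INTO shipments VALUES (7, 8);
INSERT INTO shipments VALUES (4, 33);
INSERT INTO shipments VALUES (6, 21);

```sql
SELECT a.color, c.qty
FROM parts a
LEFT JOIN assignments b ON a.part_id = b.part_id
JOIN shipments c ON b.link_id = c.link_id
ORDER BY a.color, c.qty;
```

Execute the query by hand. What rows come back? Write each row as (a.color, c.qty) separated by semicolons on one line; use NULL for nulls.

(teal, 8)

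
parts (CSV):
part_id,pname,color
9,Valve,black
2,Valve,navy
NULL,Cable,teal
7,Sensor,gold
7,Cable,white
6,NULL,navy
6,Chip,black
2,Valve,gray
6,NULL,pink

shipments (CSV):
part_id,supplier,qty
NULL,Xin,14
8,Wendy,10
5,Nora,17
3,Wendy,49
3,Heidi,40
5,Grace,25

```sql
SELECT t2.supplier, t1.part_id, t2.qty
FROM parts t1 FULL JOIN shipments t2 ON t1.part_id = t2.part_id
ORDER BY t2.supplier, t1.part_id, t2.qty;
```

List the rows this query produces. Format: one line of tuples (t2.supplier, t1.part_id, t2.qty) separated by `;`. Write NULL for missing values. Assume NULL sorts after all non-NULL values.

FULL OUTER JOIN keeps every row from both sides; unmatched rows get NULL for the other side's columns.
Matching on t1.part_id = t2.part_id. A NULL in a compared column never satisfies the condition.
- t1[0] part_id=9 → no match; kept with NULLs on the t2 side.
- t1[1] part_id=2 → no match; kept with NULLs on the t2 side.
- t1[2] part_id=NULL → no match; kept with NULLs on the t2 side.
- t1[3] part_id=7 → no match; kept with NULLs on the t2 side.
- t1[4] part_id=7 → no match; kept with NULLs on the t2 side.
- t1[5] part_id=6 → no match; kept with NULLs on the t2 side.
- t1[6] part_id=6 → no match; kept with NULLs on the t2 side.
- t1[7] part_id=2 → no match; kept with NULLs on the t2 side.
- t1[8] part_id=6 → no match; kept with NULLs on the t2 side.
- 6 t2 row(s) had no t1 match → kept, t1 columns NULL.

(Grace, NULL, 25); (Heidi, NULL, 40); (Nora, NULL, 17); (Wendy, NULL, 10); (Wendy, NULL, 49); (Xin, NULL, 14); (NULL, 2, NULL); (NULL, 2, NULL); (NULL, 6, NULL); (NULL, 6, NULL); (NULL, 6, NULL); (NULL, 7, NULL); (NULL, 7, NULL); (NULL, 9, NULL); (NULL, NULL, NULL)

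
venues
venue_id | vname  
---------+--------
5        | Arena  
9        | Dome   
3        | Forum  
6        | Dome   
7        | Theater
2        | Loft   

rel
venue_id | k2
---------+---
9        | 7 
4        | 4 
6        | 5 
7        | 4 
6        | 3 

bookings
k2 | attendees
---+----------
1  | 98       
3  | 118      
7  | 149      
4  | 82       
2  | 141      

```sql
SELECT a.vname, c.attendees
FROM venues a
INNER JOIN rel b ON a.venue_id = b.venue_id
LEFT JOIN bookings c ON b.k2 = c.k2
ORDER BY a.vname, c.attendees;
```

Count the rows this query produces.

Step 1 — a INNER JOIN b on venue_id → 4 row(s).
Then LEFT JOIN `bookings c` on k2: each of those 4 rows is kept; rows whose b.k2 has no match in c get NULL for c's columns.
Result: 4 row(s).

4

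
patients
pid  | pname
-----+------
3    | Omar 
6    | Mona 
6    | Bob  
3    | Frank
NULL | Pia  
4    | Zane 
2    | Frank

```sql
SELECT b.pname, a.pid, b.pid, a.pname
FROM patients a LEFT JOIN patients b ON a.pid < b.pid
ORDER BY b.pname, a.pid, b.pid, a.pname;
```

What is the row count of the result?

16

LEFT JOIN keeps every row from `patients a`; unmatched rows get NULL for `patients b`'s columns.
Matching on a.pid < b.pid. A NULL in a compared column never satisfies the condition.
- a[0] pid=3 → 3 match(es) in b → 3 row(s).
- a[1] pid=6 → no match; kept with NULLs on the b side.
- a[2] pid=6 → no match; kept with NULLs on the b side.
- a[3] pid=3 → 3 match(es) in b → 3 row(s).
- a[4] pid=NULL → no match; kept with NULLs on the b side.
- a[5] pid=4 → 2 match(es) in b → 2 row(s).
- a[6] pid=2 → 5 match(es) in b → 5 row(s).
Total: 13 matched + 3 padded = 16 rows.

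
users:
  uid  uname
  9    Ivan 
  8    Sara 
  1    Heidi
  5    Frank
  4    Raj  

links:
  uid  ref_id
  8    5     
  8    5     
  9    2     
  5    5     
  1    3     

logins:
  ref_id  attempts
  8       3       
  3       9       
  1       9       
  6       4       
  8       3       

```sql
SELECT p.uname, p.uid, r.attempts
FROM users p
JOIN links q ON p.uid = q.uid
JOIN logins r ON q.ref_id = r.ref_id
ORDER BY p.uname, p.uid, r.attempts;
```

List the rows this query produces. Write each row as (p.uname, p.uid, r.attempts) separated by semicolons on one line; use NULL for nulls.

(Heidi, 1, 9)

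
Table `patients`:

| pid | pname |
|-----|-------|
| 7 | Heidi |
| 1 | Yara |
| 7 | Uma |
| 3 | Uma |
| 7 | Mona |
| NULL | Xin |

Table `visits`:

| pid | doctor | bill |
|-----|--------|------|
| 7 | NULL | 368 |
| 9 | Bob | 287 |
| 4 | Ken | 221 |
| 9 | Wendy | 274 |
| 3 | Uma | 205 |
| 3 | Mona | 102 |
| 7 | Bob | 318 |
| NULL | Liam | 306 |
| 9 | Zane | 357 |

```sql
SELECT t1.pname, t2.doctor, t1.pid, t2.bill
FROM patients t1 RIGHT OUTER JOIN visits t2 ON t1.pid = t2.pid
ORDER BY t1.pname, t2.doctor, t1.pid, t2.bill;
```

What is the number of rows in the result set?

13

RIGHT JOIN keeps every row from `visits`; unmatched rows get NULL for `patients`'s columns.
Matching on t1.pid = t2.pid. A NULL in a compared column never satisfies the condition.
Matched pairs: 8; unmatched t2 rows kept: 5.
Total: 8 matched + 5 padded = 13 rows.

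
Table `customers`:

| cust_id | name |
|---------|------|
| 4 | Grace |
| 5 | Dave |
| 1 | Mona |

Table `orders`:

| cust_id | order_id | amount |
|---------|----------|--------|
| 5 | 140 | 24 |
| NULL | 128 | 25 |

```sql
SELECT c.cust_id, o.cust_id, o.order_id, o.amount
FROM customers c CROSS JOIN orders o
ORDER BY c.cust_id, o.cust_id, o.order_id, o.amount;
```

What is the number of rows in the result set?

CROSS JOIN pairs every row of `customers` with every row of `orders`: 3 × 2 = 6 rows.

6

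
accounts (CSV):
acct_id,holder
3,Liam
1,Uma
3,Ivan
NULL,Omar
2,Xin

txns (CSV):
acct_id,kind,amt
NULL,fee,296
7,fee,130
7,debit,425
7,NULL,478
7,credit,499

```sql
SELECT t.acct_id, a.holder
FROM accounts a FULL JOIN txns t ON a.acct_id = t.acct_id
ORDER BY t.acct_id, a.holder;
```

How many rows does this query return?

10

FULL OUTER JOIN keeps every row from both sides; unmatched rows get NULL for the other side's columns.
Matching on a.acct_id = t.acct_id. A NULL in a compared column never satisfies the condition.
- a[0] acct_id=3 → no match; kept with NULLs on the t side.
- a[1] acct_id=1 → no match; kept with NULLs on the t side.
- a[2] acct_id=3 → no match; kept with NULLs on the t side.
- a[3] acct_id=NULL → no match; kept with NULLs on the t side.
- a[4] acct_id=2 → no match; kept with NULLs on the t side.
- 5 row(s) from t found no a partner → padded with NULL.
Total: 0 matched + 10 padded = 10 rows.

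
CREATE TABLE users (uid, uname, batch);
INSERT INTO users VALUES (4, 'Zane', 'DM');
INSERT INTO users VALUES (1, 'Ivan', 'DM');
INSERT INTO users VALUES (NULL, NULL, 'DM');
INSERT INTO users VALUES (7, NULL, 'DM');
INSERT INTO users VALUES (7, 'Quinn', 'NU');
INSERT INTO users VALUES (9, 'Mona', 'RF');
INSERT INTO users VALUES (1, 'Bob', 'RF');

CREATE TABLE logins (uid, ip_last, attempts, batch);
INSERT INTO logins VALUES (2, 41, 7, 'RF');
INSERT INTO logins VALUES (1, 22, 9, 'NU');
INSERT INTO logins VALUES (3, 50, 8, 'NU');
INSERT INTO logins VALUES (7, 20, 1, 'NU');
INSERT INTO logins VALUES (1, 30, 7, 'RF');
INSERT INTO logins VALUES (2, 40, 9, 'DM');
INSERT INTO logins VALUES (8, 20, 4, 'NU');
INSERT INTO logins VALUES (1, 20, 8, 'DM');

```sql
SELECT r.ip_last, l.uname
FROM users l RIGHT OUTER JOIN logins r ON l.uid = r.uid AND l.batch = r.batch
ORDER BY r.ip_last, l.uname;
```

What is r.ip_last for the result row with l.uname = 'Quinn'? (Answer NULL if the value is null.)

20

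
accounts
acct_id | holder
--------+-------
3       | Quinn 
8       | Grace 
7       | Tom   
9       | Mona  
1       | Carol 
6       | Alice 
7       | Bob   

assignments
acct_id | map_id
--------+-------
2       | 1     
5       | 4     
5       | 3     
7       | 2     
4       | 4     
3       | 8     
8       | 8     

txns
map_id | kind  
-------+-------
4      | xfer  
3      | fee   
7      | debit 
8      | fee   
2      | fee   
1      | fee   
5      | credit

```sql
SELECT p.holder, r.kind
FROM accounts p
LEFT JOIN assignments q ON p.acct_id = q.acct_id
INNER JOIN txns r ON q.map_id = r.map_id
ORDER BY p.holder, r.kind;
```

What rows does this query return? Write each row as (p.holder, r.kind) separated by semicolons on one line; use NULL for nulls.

(Bob, fee); (Grace, fee); (Quinn, fee); (Tom, fee)

Evaluate left to right. First `accounts p LEFT JOIN assignments q` on acct_id: 7 row(s).
Then INNER JOIN `txns r` on map_id: keep only rows whose q.map_id appears in r.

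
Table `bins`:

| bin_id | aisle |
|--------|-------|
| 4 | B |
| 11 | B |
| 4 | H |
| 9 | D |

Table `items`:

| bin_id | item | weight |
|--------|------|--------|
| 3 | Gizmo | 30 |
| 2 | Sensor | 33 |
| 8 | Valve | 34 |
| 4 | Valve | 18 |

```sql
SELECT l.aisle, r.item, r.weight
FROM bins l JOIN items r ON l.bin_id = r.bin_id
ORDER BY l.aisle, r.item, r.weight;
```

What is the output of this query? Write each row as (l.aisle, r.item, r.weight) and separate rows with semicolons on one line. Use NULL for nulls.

INNER JOIN keeps only pairs where the ON condition holds.
Matching on l.bin_id = r.bin_id.
- l row (bin_id=4): matches 1 r row(s) → 1 output row(s).
- l row (bin_id=11): no match → dropped.
- l row (bin_id=4): matches 1 r row(s) → 1 output row(s).
- l row (bin_id=9): no match → dropped.
After projecting and ordering:
l.aisle | r.item | r.weight
B | Valve | 18
H | Valve | 18

(B, Valve, 18); (H, Valve, 18)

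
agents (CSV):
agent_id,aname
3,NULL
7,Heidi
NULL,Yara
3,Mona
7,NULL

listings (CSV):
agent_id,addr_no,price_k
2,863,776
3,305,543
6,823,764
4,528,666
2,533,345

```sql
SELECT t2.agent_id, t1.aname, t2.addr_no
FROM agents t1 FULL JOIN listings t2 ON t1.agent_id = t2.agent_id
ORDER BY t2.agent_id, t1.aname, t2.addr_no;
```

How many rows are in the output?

FULL OUTER JOIN keeps every row from both sides; unmatched rows get NULL for the other side's columns.
Matching on t1.agent_id = t2.agent_id. A NULL in a compared column never satisfies the condition.
Matched pairs: 2; unmatched t1 rows kept: 3; unmatched t2 rows kept: 4.
Total: 2 matched + 7 padded = 9 rows.

9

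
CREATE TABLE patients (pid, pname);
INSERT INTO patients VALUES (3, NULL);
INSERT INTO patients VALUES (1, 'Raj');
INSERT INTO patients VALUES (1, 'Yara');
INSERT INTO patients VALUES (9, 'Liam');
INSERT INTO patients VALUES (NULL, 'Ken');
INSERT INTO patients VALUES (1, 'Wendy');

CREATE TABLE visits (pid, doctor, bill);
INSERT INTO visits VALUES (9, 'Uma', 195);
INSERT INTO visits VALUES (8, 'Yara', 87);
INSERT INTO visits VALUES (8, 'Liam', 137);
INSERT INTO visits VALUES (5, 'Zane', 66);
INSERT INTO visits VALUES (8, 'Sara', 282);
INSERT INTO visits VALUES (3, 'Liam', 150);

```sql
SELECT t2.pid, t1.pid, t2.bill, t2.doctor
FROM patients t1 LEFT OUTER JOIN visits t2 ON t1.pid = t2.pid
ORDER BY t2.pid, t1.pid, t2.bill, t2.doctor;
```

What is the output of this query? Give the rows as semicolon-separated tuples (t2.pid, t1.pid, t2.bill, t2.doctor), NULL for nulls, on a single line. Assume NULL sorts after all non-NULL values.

LEFT JOIN keeps every row from `patients`; unmatched rows get NULL for `visits`'s columns.
Matching on t1.pid = t2.pid. A NULL in a compared column never satisfies the condition.
- t1[0] pid=3 → 1 match(es) in t2 → 1 row(s).
- t1[1] pid=1 → no match; kept with NULLs on the t2 side.
- t1[2] pid=1 → no match; kept with NULLs on the t2 side.
- t1[3] pid=9 → 1 match(es) in t2 → 1 row(s).
- t1[4] pid=NULL → no match; kept with NULLs on the t2 side.
- t1[5] pid=1 → no match; kept with NULLs on the t2 side.
After projecting and ordering:
t2.pid | t1.pid | t2.bill | t2.doctor
3 | 3 | 150 | Liam
9 | 9 | 195 | Uma
NULL | 1 | NULL | NULL
NULL | 1 | NULL | NULL
NULL | 1 | NULL | NULL
NULL | NULL | NULL | NULL

(3, 3, 150, Liam); (9, 9, 195, Uma); (NULL, 1, NULL, NULL); (NULL, 1, NULL, NULL); (NULL, 1, NULL, NULL); (NULL, NULL, NULL, NULL)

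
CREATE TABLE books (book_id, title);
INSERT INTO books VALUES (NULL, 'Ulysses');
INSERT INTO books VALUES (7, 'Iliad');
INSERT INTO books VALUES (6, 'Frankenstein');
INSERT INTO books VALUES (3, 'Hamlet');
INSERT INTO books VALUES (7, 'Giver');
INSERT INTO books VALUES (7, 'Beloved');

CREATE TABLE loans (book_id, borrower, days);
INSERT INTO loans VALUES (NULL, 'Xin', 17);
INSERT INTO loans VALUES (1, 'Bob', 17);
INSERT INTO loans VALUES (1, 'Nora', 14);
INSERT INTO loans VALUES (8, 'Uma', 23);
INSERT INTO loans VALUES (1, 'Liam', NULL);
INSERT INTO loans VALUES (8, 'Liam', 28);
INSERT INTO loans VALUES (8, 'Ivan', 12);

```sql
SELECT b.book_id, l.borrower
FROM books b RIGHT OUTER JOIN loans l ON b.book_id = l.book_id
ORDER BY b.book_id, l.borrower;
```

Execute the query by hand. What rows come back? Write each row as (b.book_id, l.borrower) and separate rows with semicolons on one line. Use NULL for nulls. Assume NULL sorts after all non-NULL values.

(NULL, Bob); (NULL, Ivan); (NULL, Liam); (NULL, Liam); (NULL, Nora); (NULL, Uma); (NULL, Xin)

RIGHT JOIN keeps every row from `loans`; unmatched rows get NULL for `books`'s columns.
Matching on b.book_id = l.book_id. A NULL in a compared column never satisfies the condition.
- book_id=NULL: no matching l row.
- book_id=7: no matching l row.
- book_id=6: no matching l row.
- book_id=3: no matching l row.
- book_id=7: no matching l row.
- book_id=7: no matching l row.
- 7 l row(s) had no b match → kept, b columns NULL.
After projecting and ordering:
b.book_id | l.borrower
NULL | Bob
NULL | Ivan
NULL | Liam
NULL | Liam
NULL | Nora
NULL | Uma
NULL | Xin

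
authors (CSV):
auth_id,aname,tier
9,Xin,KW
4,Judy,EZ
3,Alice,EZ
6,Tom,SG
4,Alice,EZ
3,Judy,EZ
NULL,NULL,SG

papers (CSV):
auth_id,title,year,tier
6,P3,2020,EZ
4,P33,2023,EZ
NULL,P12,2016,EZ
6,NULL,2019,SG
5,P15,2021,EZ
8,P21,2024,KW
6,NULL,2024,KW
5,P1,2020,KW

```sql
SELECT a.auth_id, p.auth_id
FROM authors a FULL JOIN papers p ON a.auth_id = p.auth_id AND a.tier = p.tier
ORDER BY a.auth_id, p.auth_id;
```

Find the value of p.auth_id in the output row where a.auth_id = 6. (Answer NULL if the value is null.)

6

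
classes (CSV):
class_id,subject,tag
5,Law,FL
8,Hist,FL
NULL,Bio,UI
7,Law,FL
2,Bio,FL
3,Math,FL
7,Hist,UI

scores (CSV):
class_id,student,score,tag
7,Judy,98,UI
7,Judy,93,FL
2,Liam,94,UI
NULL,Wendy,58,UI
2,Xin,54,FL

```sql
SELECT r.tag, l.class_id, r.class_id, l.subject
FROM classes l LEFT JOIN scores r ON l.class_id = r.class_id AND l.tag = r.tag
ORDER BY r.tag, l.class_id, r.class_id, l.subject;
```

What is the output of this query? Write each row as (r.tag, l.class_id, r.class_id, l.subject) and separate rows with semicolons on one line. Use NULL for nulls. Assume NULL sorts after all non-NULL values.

LEFT JOIN keeps every row from `classes`; unmatched rows get NULL for `scores`'s columns.
Matching on l.class_id = r.class_id AND l.tag = r.tag. A NULL in a compared column never satisfies the condition.
- l row (class_id=5, tag=FL): no match → kept, r columns NULL.
- l row (class_id=8, tag=FL): no match → kept, r columns NULL.
- l row (class_id=NULL, tag=UI): no match → kept, r columns NULL.
- l row (class_id=7, tag=FL): matches 1 r row(s) → 1 output row(s).
- l row (class_id=2, tag=FL): matches 1 r row(s) → 1 output row(s).
- l row (class_id=3, tag=FL): no match → kept, r columns NULL.
- l row (class_id=7, tag=UI): matches 1 r row(s) → 1 output row(s).
After projecting and ordering:
r.tag | l.class_id | r.class_id | l.subject
FL | 2 | 2 | Bio
FL | 7 | 7 | Law
UI | 7 | 7 | Hist
NULL | 3 | NULL | Math
NULL | 5 | NULL | Law
NULL | 8 | NULL | Hist
NULL | NULL | NULL | Bio

(FL, 2, 2, Bio); (FL, 7, 7, Law); (UI, 7, 7, Hist); (NULL, 3, NULL, Math); (NULL, 5, NULL, Law); (NULL, 8, NULL, Hist); (NULL, NULL, NULL, Bio)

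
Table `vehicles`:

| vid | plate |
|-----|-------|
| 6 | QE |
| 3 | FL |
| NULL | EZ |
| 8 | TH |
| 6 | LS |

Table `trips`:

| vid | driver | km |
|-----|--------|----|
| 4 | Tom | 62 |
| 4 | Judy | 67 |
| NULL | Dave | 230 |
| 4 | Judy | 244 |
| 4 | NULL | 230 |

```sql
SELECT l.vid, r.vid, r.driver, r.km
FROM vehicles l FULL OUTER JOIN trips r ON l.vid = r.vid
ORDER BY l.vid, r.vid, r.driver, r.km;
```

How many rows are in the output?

10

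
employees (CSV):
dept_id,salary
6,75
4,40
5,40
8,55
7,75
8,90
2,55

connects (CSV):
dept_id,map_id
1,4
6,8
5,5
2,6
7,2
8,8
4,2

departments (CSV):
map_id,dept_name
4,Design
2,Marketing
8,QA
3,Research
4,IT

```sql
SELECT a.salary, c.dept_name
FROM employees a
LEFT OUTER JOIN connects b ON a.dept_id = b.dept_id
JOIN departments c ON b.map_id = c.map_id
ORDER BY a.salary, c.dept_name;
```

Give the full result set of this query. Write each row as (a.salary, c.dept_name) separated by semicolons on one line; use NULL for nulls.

Step 1 — a LEFT JOIN b on dept_id → 7 row(s).
Then INNER JOIN `departments c` on map_id: keep only rows whose b.map_id appears in c.

(40, Marketing); (55, QA); (75, Marketing); (75, QA); (90, QA)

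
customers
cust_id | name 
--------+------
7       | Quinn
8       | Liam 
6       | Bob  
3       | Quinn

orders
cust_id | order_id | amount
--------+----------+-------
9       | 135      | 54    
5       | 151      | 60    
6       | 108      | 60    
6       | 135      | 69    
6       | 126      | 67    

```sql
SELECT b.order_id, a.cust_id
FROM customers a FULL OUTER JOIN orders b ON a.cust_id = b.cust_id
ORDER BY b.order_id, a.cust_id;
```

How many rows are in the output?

FULL OUTER JOIN keeps every row from both sides; unmatched rows get NULL for the other side's columns.
Matching on a.cust_id = b.cust_id.
Matched pairs: 3; unmatched a rows kept: 3; unmatched b rows kept: 2.
Total: 3 matched + 5 padded = 8 rows.

8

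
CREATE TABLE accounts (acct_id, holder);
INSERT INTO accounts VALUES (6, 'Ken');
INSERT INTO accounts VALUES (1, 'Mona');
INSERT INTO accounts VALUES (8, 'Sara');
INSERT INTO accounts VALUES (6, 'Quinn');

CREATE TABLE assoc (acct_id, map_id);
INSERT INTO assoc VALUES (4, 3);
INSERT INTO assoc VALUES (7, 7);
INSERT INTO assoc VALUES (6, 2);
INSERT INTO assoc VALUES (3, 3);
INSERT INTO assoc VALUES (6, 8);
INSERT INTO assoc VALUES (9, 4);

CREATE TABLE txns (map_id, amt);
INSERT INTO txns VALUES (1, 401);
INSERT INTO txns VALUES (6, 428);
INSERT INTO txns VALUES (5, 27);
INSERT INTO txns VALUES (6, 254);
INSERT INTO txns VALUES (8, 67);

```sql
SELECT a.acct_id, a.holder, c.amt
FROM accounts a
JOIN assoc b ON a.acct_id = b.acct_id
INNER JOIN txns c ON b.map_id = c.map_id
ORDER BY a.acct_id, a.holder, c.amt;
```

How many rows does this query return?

2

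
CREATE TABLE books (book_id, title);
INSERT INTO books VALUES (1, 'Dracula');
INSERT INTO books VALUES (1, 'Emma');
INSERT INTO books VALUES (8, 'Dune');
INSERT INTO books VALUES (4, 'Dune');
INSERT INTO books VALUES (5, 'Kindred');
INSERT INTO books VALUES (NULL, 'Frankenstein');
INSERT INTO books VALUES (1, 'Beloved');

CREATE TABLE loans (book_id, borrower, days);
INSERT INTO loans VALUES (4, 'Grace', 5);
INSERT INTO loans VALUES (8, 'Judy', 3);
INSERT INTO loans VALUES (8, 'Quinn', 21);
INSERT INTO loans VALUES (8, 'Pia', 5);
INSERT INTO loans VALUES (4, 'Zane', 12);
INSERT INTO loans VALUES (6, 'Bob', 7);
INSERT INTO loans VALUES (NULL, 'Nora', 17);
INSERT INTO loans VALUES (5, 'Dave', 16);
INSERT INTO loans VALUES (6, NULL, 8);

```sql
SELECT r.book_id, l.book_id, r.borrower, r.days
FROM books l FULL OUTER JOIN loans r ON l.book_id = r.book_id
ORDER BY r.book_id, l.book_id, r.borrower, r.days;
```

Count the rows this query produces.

FULL OUTER JOIN keeps every row from both sides; unmatched rows get NULL for the other side's columns.
Matching on l.book_id = r.book_id. A NULL in a compared column never satisfies the condition.
- l row (book_id=1): no match → kept, r columns NULL.
- l row (book_id=1): no match → kept, r columns NULL.
- l row (book_id=8): matches 3 r row(s) → 3 output row(s).
- l row (book_id=4): matches 2 r row(s) → 2 output row(s).
- l row (book_id=5): matches 1 r row(s) → 1 output row(s).
- l row (book_id=NULL): no match → kept, r columns NULL.
- l row (book_id=1): no match → kept, r columns NULL.
- 3 row(s) from r found no l partner → padded with NULL.
Total: 6 matched + 7 padded = 13 rows.

13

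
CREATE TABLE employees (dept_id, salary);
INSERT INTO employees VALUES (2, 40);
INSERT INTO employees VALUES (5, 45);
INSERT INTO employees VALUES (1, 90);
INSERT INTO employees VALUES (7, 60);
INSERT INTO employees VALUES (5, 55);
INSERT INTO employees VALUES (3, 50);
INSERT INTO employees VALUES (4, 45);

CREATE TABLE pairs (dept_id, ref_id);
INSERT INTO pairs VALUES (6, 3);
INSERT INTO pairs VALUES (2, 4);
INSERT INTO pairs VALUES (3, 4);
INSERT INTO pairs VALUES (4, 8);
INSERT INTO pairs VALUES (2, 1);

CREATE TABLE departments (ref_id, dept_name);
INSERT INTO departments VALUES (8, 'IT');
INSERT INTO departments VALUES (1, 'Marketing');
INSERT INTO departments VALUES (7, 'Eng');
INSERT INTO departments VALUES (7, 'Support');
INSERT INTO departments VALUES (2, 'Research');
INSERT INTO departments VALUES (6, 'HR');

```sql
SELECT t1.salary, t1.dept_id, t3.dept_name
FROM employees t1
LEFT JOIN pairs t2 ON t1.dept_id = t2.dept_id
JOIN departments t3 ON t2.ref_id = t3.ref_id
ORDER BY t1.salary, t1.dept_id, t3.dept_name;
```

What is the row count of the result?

2

Step 1 — t1 LEFT JOIN t2 on dept_id → 8 row(s).
Then INNER JOIN `departments t3` on ref_id: keep only rows whose t2.ref_id appears in t3.
Result: 2 row(s).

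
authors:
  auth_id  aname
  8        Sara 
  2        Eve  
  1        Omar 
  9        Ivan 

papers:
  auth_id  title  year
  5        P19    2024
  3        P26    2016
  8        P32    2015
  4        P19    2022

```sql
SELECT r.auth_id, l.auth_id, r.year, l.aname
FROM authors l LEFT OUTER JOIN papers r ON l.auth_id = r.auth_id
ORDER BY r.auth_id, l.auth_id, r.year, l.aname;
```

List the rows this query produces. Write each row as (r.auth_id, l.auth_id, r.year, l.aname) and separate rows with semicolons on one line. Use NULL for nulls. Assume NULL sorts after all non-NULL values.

LEFT JOIN keeps every row from `authors`; unmatched rows get NULL for `papers`'s columns.
Matching on l.auth_id = r.auth_id.
- l[0] auth_id=8 → 1 match(es) in r → 1 row(s).
- l[1] auth_id=2 → no match; kept with NULLs on the r side.
- l[2] auth_id=1 → no match; kept with NULLs on the r side.
- l[3] auth_id=9 → no match; kept with NULLs on the r side.
After projecting and ordering:
r.auth_id | l.auth_id | r.year | l.aname
8 | 8 | 2015 | Sara
NULL | 1 | NULL | Omar
NULL | 2 | NULL | Eve
NULL | 9 | NULL | Ivan

(8, 8, 2015, Sara); (NULL, 1, NULL, Omar); (NULL, 2, NULL, Eve); (NULL, 9, NULL, Ivan)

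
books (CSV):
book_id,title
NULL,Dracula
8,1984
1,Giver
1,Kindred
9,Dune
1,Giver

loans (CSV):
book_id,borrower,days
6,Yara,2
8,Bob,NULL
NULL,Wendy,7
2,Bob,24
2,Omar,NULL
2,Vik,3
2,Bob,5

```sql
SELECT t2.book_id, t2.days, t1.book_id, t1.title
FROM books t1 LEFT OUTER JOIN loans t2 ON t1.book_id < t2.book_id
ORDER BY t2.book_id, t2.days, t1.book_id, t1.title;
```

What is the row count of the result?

LEFT JOIN keeps every row from `books`; unmatched rows get NULL for `loans`'s columns.
Matching on t1.book_id < t2.book_id. A NULL in a compared column never satisfies the condition.
- t1 (book_id=NULL) has no partner → padded with NULL.
- t1 (book_id=8) has no partner → padded with NULL.
- t1 (book_id=1) pairs with 6 row(s) of t2.
- t1 (book_id=1) pairs with 6 row(s) of t2.
- t1 (book_id=9) has no partner → padded with NULL.
- t1 (book_id=1) pairs with 6 row(s) of t2.
Total: 18 matched + 3 padded = 21 rows.

21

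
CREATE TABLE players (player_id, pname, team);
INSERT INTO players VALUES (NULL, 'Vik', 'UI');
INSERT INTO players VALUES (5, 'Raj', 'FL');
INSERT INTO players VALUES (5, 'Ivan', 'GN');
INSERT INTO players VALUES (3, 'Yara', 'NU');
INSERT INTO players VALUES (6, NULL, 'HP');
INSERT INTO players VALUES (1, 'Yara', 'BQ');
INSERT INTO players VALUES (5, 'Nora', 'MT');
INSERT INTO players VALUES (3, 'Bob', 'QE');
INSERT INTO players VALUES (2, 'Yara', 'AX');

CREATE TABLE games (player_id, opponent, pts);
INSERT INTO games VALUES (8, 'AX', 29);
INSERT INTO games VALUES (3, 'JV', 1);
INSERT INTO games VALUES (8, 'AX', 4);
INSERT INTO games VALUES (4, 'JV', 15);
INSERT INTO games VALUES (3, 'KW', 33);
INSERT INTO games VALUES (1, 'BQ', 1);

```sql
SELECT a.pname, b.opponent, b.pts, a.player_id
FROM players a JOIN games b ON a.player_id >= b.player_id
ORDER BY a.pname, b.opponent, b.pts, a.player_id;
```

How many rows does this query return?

24

INNER JOIN keeps only pairs where the ON condition holds.
Matching on a.player_id >= b.player_id. A NULL in a compared column never satisfies the condition.
Matched pairs: 24.
Total: 24 rows.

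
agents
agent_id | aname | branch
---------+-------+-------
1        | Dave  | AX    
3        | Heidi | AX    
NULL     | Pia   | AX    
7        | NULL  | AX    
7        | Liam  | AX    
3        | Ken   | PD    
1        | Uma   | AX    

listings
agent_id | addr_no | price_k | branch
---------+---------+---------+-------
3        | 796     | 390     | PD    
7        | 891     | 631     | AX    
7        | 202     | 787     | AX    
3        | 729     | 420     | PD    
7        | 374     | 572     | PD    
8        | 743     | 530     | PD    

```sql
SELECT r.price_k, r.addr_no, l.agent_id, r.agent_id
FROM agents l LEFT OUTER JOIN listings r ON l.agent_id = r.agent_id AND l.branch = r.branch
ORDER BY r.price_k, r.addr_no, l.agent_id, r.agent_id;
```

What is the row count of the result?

10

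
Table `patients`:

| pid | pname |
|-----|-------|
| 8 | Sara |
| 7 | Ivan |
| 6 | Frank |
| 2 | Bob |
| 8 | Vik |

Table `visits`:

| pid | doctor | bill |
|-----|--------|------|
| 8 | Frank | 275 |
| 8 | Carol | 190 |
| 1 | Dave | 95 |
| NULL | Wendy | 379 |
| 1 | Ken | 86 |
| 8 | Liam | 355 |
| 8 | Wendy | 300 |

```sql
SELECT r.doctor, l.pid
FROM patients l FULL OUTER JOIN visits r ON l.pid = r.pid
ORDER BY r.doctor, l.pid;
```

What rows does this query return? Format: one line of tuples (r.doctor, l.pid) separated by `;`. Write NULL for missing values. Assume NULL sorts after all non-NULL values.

(Carol, 8); (Carol, 8); (Dave, NULL); (Frank, 8); (Frank, 8); (Ken, NULL); (Liam, 8); (Liam, 8); (Wendy, 8); (Wendy, 8); (Wendy, NULL); (NULL, 2); (NULL, 6); (NULL, 7)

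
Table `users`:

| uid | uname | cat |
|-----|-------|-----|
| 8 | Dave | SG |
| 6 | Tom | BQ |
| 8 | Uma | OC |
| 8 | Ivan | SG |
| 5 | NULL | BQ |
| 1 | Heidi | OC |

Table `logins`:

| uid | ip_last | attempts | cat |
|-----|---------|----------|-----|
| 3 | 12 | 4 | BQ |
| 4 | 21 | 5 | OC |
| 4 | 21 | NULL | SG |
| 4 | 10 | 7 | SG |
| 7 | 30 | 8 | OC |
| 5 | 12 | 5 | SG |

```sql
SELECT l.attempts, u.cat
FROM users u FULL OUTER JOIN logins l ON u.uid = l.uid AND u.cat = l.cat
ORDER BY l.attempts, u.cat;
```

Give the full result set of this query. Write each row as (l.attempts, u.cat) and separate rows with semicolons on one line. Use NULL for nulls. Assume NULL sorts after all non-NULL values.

(4, NULL); (5, NULL); (5, NULL); (7, NULL); (8, NULL); (NULL, BQ); (NULL, BQ); (NULL, OC); (NULL, OC); (NULL, SG); (NULL, SG); (NULL, NULL)

FULL OUTER JOIN keeps every row from both sides; unmatched rows get NULL for the other side's columns.
Matching on u.uid = l.uid AND u.cat = l.cat.
- u row (uid=8, cat=SG): no match → kept, l columns NULL.
- u row (uid=6, cat=BQ): no match → kept, l columns NULL.
- u row (uid=8, cat=OC): no match → kept, l columns NULL.
- u row (uid=8, cat=SG): no match → kept, l columns NULL.
- u row (uid=5, cat=BQ): no match → kept, l columns NULL.
- u row (uid=1, cat=OC): no match → kept, l columns NULL.
- 6 l row(s) had no u match → kept, u columns NULL.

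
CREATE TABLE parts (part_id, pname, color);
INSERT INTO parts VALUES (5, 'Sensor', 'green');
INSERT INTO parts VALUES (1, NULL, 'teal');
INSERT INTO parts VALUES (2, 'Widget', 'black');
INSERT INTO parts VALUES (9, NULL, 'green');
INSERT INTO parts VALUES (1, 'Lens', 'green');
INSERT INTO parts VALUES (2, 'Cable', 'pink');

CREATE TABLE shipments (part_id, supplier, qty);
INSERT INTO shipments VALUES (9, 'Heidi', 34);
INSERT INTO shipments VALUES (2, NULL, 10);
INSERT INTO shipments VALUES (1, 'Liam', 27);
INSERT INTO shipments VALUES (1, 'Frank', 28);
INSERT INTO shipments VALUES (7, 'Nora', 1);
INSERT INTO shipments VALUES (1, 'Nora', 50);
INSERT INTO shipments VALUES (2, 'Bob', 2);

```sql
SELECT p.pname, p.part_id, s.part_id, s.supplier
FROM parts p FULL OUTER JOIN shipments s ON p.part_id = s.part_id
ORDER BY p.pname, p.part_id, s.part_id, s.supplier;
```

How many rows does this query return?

13

FULL OUTER JOIN keeps every row from both sides; unmatched rows get NULL for the other side's columns.
Matching on p.part_id = s.part_id.
- part_id=5: no s row matches, row kept with s columns NULL.
- part_id=1: 3 matching s row(s), so 3 row(s) emitted.
- part_id=2: 2 matching s row(s), so 2 row(s) emitted.
- part_id=9: 1 matching s row(s), so 1 row(s) emitted.
- part_id=1: 3 matching s row(s), so 3 row(s) emitted.
- part_id=2: 2 matching s row(s), so 2 row(s) emitted.
- plus 1 unmatched s row(s), each kept with NULL p columns.
Total: 11 matched + 2 padded = 13 rows.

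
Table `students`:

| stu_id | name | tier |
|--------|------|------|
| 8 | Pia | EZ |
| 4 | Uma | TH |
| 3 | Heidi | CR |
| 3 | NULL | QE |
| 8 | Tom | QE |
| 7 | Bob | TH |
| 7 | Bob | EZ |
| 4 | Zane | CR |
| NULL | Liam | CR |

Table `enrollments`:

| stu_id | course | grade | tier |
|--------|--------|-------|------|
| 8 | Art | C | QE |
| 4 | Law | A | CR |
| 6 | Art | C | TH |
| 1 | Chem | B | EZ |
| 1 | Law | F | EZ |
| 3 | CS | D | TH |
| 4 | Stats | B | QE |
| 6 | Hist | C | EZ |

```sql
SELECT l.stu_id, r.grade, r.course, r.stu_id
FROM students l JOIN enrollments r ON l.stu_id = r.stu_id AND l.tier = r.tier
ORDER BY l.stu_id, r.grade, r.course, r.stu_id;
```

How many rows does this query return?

INNER JOIN keeps only pairs where the ON condition holds.
Matching on l.stu_id = r.stu_id AND l.tier = r.tier. A NULL in a compared column never satisfies the condition.
- l[0] stu_id=8, tier=EZ → no match; dropped.
- l[1] stu_id=4, tier=TH → no match; dropped.
- l[2] stu_id=3, tier=CR → no match; dropped.
- l[3] stu_id=3, tier=QE → no match; dropped.
- l[4] stu_id=8, tier=QE → 1 match(es) in r → 1 row(s).
- l[5] stu_id=7, tier=TH → no match; dropped.
- l[6] stu_id=7, tier=EZ → no match; dropped.
- l[7] stu_id=4, tier=CR → 1 match(es) in r → 1 row(s).
- l[8] stu_id=NULL, tier=CR → no match; dropped.
Total: 2 rows.

2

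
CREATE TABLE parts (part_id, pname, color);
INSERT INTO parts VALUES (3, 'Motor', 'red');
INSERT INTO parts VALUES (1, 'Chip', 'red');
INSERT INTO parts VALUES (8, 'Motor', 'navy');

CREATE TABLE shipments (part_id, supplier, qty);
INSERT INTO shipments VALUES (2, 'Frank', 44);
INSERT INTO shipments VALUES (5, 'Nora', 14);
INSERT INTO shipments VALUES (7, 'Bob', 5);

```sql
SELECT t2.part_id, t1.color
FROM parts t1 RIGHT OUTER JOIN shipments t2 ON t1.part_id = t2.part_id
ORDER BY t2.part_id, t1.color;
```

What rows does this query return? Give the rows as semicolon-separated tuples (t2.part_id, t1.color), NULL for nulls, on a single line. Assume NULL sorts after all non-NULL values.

RIGHT JOIN keeps every row from `shipments`; unmatched rows get NULL for `parts`'s columns.
Matching on t1.part_id = t2.part_id.
- t1[0] part_id=3 → no match.
- t1[1] part_id=1 → no match.
- t1[2] part_id=8 → no match.
- 3 t2 row(s) had no t1 match → kept, t1 columns NULL.
After projecting and ordering:
t2.part_id | t1.color
2 | NULL
5 | NULL
7 | NULL

(2, NULL); (5, NULL); (7, NULL)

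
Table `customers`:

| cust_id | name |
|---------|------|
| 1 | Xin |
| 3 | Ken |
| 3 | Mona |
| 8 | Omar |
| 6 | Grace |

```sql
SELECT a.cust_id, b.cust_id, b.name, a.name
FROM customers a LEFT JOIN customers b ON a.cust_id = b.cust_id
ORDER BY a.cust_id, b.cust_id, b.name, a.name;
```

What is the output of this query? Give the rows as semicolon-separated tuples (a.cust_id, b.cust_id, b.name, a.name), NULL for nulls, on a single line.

LEFT JOIN keeps every row from `customers a`; unmatched rows get NULL for `customers b`'s columns.
Matching on a.cust_id = b.cust_id.
- a row (cust_id=1): matches 1 b row(s) → 1 output row(s).
- a row (cust_id=3): matches 2 b row(s) → 2 output row(s).
- a row (cust_id=3): matches 2 b row(s) → 2 output row(s).
- a row (cust_id=8): matches 1 b row(s) → 1 output row(s).
- a row (cust_id=6): matches 1 b row(s) → 1 output row(s).
After projecting and ordering:
a.cust_id | b.cust_id | b.name | a.name
1 | 1 | Xin | Xin
3 | 3 | Ken | Ken
3 | 3 | Ken | Mona
3 | 3 | Mona | Ken
3 | 3 | Mona | Mona
6 | 6 | Grace | Grace
8 | 8 | Omar | Omar

(1, 1, Xin, Xin); (3, 3, Ken, Ken); (3, 3, Ken, Mona); (3, 3, Mona, Ken); (3, 3, Mona, Mona); (6, 6, Grace, Grace); (8, 8, Omar, Omar)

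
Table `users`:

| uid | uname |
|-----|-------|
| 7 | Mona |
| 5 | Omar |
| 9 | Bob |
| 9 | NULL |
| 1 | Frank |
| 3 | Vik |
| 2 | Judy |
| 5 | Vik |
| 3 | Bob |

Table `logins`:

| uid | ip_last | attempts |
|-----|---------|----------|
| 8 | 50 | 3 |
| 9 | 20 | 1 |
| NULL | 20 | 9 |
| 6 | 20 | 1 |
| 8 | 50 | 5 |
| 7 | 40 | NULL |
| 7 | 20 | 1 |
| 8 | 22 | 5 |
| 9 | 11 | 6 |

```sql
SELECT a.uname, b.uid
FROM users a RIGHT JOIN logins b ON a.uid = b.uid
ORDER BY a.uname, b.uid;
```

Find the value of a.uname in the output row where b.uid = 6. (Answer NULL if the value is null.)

RIGHT JOIN keeps every row from `logins`; unmatched rows get NULL for `users`'s columns.
Matching on a.uid = b.uid. A NULL in a compared column never satisfies the condition.
- a[0] uid=7 → 2 match(es) in b → 2 row(s).
- a[1] uid=5 → no match.
- a[2] uid=9 → 2 match(es) in b → 2 row(s).
- a[3] uid=9 → 2 match(es) in b → 2 row(s).
- a[4] uid=1 → no match.
- a[5] uid=3 → no match.
- a[6] uid=2 → no match.
- a[7] uid=5 → no match.
- a[8] uid=3 → no match.
- plus 5 unmatched b row(s), each kept with NULL a columns.

NULL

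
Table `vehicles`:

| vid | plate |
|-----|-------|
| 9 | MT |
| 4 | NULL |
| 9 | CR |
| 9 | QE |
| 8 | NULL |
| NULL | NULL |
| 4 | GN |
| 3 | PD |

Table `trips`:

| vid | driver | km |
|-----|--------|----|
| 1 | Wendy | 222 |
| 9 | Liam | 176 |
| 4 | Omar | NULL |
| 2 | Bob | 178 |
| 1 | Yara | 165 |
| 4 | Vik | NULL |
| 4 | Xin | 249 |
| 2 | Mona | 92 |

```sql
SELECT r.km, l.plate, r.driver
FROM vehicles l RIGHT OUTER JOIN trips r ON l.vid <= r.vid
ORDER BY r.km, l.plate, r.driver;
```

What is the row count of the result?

20

RIGHT JOIN keeps every row from `trips`; unmatched rows get NULL for `vehicles`'s columns.
Matching on l.vid <= r.vid. A NULL in a compared column never satisfies the condition.
- vid=9: 1 matching r row(s), so 1 row(s) emitted.
- vid=4: 4 matching r row(s), so 4 row(s) emitted.
- vid=9: 1 matching r row(s), so 1 row(s) emitted.
- vid=9: 1 matching r row(s), so 1 row(s) emitted.
- vid=8: 1 matching r row(s), so 1 row(s) emitted.
- vid=NULL: no matching r row.
- vid=4: 4 matching r row(s), so 4 row(s) emitted.
- vid=3: 4 matching r row(s), so 4 row(s) emitted.
- 4 r row(s) had no l match → kept, l columns NULL.
Total: 16 matched + 4 padded = 20 rows.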